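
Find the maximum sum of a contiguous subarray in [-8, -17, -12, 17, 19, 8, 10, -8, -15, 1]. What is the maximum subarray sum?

Using Kadane's algorithm on [-8, -17, -12, 17, 19, 8, 10, -8, -15, 1]:

Scanning through the array:
Position 1 (value -17): max_ending_here = -17, max_so_far = -8
Position 2 (value -12): max_ending_here = -12, max_so_far = -8
Position 3 (value 17): max_ending_here = 17, max_so_far = 17
Position 4 (value 19): max_ending_here = 36, max_so_far = 36
Position 5 (value 8): max_ending_here = 44, max_so_far = 44
Position 6 (value 10): max_ending_here = 54, max_so_far = 54
Position 7 (value -8): max_ending_here = 46, max_so_far = 54
Position 8 (value -15): max_ending_here = 31, max_so_far = 54
Position 9 (value 1): max_ending_here = 32, max_so_far = 54

Maximum subarray: [17, 19, 8, 10]
Maximum sum: 54

The maximum subarray is [17, 19, 8, 10] with sum 54. This subarray runs from index 3 to index 6.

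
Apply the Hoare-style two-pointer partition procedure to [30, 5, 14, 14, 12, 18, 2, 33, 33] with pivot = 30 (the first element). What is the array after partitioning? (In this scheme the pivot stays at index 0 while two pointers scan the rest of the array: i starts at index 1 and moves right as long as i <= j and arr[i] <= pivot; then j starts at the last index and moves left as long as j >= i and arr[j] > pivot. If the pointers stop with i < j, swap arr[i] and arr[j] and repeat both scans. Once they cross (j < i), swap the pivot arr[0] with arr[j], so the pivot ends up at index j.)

Hoare-style two-pointer partition with pivot = 30:

Initial array: [30, 5, 14, 14, 12, 18, 2, 33, 33]

Pointers start at i = 1, j = 8.
i ends at 7, j ends at 6: the pointers have crossed (j < i), so scanning stops.

Swap pivot arr[0] with arr[6] to place pivot at position 6: [2, 5, 14, 14, 12, 18, 30, 33, 33]
Pivot position: 6

After partitioning with pivot 30, the array becomes [2, 5, 14, 14, 12, 18, 30, 33, 33]. The pivot is placed at index 6. All elements to the left of the pivot are <= 30, and all elements to the right are > 30.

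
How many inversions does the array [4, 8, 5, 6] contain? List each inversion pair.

Finding inversions in [4, 8, 5, 6]:

(1, 2): arr[1]=8 > arr[2]=5
(1, 3): arr[1]=8 > arr[3]=6

Total inversions: 2

The array has 2 inversion(s): (1,2), (1,3). Each pair (i,j) satisfies i < j and arr[i] > arr[j].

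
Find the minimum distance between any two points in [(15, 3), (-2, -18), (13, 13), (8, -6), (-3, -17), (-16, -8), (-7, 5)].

Computing all pairwise distances among 7 points:

d((15, 3), (-2, -18)) = 27.0185
d((15, 3), (13, 13)) = 10.198
d((15, 3), (8, -6)) = 11.4018
d((15, 3), (-3, -17)) = 26.9072
d((15, 3), (-16, -8)) = 32.8938
d((15, 3), (-7, 5)) = 22.0907
d((-2, -18), (13, 13)) = 34.4384
d((-2, -18), (8, -6)) = 15.6205
d((-2, -18), (-3, -17)) = 1.4142 <-- minimum
d((-2, -18), (-16, -8)) = 17.2047
d((-2, -18), (-7, 5)) = 23.5372
d((13, 13), (8, -6)) = 19.6469
d((13, 13), (-3, -17)) = 34.0
d((13, 13), (-16, -8)) = 35.805
d((13, 13), (-7, 5)) = 21.5407
d((8, -6), (-3, -17)) = 15.5563
d((8, -6), (-16, -8)) = 24.0832
d((8, -6), (-7, 5)) = 18.6011
d((-3, -17), (-16, -8)) = 15.8114
d((-3, -17), (-7, 5)) = 22.3607
d((-16, -8), (-7, 5)) = 15.8114

Closest pair: (-2, -18) and (-3, -17) with distance 1.4142

The closest pair is (-2, -18) and (-3, -17) with Euclidean distance 1.4142. For 7 points, brute-force pairwise comparison is shown above. For large n, the divide-and-conquer algorithm (sort by x, recurse on halves, check the dividing strip) achieves O(n log n).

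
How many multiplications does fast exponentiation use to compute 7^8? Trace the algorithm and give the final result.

Computing 7^8 by squaring (build up from 7^1; each line after the first costs one multiplication):

7^1 = 7
7^2 = (7^1)^2 = 7^2 = 49
7^4 = (7^2)^2 = 49^2 = 2401
7^8 = (7^4)^2 = 2401^2 = 5764801

Result: 5764801
Multiplications needed: 3 (3 lines after 7^1)

7^8 = 5764801. Using exponentiation by squaring, this requires 3 multiplications. The key idea: if the exponent is even, square the half-power; if odd, multiply by the base once.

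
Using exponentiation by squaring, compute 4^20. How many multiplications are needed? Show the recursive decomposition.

Computing 4^20 by squaring (build up from 4^1; each line after the first costs one multiplication):

4^1 = 4
4^2 = (4^1)^2 = 4^2 = 16
4^4 = (4^2)^2 = 16^2 = 256
4^5 = 4 * 4^4 = 4 * 256 = 1024
4^10 = (4^5)^2 = 1024^2 = 1048576
4^20 = (4^10)^2 = 1048576^2 = 1099511627776

Result: 1099511627776
Multiplications needed: 5 (5 lines after 4^1)

4^20 = 1099511627776. Using exponentiation by squaring, this requires 5 multiplications. The key idea: if the exponent is even, square the half-power; if odd, multiply by the base once.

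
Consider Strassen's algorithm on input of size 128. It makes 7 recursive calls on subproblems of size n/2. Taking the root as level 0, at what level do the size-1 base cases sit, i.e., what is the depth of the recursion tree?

For divide and conquer with division factor 2:

Problem sizes at each level:
Level 0: 128
Level 1: 64
Level 2: 32
Level 3: 16
Level 4: 8
Level 5: 4
Level 6: 2
Level 7: 1

The root is level 0 and the size-1 base case is level 7 (the tree spans levels 0 through 7, i.e. 8 levels counting the root), so the depth is the number of divisions: log_2(128) = 7

The recursion tree depth is log_2(128) = 7. At each level, the problem size is divided by 2, so it takes 7 divisions to reduce to a base case of size 1. The algorithm makes 7 recursive calls at each level.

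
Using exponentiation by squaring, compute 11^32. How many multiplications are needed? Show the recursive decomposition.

Computing 11^32 by squaring (build up from 11^1; each line after the first costs one multiplication):

11^1 = 11
11^2 = (11^1)^2 = 11^2 = 121
11^4 = (11^2)^2 = 121^2 = 14641
11^8 = (11^4)^2 = 14641^2 = 214358881
11^16 = (11^8)^2 = 214358881^2 = 45949729863572161
11^32 = (11^16)^2 = 45949729863572161^2 = 2111377674535255285545615254209921

Result: 2111377674535255285545615254209921
Multiplications needed: 5 (5 lines after 11^1)

11^32 = 2111377674535255285545615254209921. Using exponentiation by squaring, this requires 5 multiplications. The key idea: if the exponent is even, square the half-power; if odd, multiply by the base once.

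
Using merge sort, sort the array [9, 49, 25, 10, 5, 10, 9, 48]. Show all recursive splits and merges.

Merge sort trace:

Split: [9, 49, 25, 10, 5, 10, 9, 48] -> [9, 49, 25, 10] and [5, 10, 9, 48]
  Split: [9, 49, 25, 10] -> [9, 49] and [25, 10]
    Split: [9, 49] -> [9] and [49]
    Merge: [9] + [49] -> [9, 49]
    Split: [25, 10] -> [25] and [10]
    Merge: [25] + [10] -> [10, 25]
  Merge: [9, 49] + [10, 25] -> [9, 10, 25, 49]
  Split: [5, 10, 9, 48] -> [5, 10] and [9, 48]
    Split: [5, 10] -> [5] and [10]
    Merge: [5] + [10] -> [5, 10]
    Split: [9, 48] -> [9] and [48]
    Merge: [9] + [48] -> [9, 48]
  Merge: [5, 10] + [9, 48] -> [5, 9, 10, 48]
Merge: [9, 10, 25, 49] + [5, 9, 10, 48] -> [5, 9, 9, 10, 10, 25, 48, 49]

Final sorted array: [5, 9, 9, 10, 10, 25, 48, 49]

The merge sort proceeds by recursively splitting the array and merging sorted halves.
After all merges, the sorted array is [5, 9, 9, 10, 10, 25, 48, 49].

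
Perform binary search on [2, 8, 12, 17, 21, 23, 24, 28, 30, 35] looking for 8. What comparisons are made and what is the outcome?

Binary search for 8 in [2, 8, 12, 17, 21, 23, 24, 28, 30, 35]:

lo=0, hi=9, mid=4, arr[mid]=21 -> 21 > 8, search left half
lo=0, hi=3, mid=1, arr[mid]=8 -> Found target at index 1!

Binary search finds 8 at index 1 after 2 comparisons. The search repeatedly halves the search space by comparing with the middle element.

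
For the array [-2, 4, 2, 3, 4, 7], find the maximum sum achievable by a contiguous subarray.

Using Kadane's algorithm on [-2, 4, 2, 3, 4, 7]:

Scanning through the array:
Position 1 (value 4): max_ending_here = 4, max_so_far = 4
Position 2 (value 2): max_ending_here = 6, max_so_far = 6
Position 3 (value 3): max_ending_here = 9, max_so_far = 9
Position 4 (value 4): max_ending_here = 13, max_so_far = 13
Position 5 (value 7): max_ending_here = 20, max_so_far = 20

Maximum subarray: [4, 2, 3, 4, 7]
Maximum sum: 20

The maximum subarray is [4, 2, 3, 4, 7] with sum 20. This subarray runs from index 1 to index 5.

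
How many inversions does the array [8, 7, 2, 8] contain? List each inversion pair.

Finding inversions in [8, 7, 2, 8]:

(0, 1): arr[0]=8 > arr[1]=7
(0, 2): arr[0]=8 > arr[2]=2
(1, 2): arr[1]=7 > arr[2]=2

Total inversions: 3

The array has 3 inversion(s): (0,1), (0,2), (1,2). Each pair (i,j) satisfies i < j and arr[i] > arr[j].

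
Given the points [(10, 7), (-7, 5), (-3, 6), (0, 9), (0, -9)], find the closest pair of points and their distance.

Computing all pairwise distances among 5 points:

d((10, 7), (-7, 5)) = 17.1172
d((10, 7), (-3, 6)) = 13.0384
d((10, 7), (0, 9)) = 10.198
d((10, 7), (0, -9)) = 18.868
d((-7, 5), (-3, 6)) = 4.1231 <-- minimum
d((-7, 5), (0, 9)) = 8.0623
d((-7, 5), (0, -9)) = 15.6525
d((-3, 6), (0, 9)) = 4.2426
d((-3, 6), (0, -9)) = 15.2971
d((0, 9), (0, -9)) = 18.0

Closest pair: (-7, 5) and (-3, 6) with distance 4.1231

The closest pair is (-7, 5) and (-3, 6) with Euclidean distance 4.1231. For 5 points, brute-force pairwise comparison is shown above. For large n, the divide-and-conquer algorithm (sort by x, recurse on halves, check the dividing strip) achieves O(n log n).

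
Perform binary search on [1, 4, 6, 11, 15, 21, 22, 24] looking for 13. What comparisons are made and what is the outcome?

Binary search for 13 in [1, 4, 6, 11, 15, 21, 22, 24]:

lo=0, hi=7, mid=3, arr[mid]=11 -> 11 < 13, search right half
lo=4, hi=7, mid=5, arr[mid]=21 -> 21 > 13, search left half
lo=4, hi=4, mid=4, arr[mid]=15 -> 15 > 13, search left half
lo=4 > hi=3, target 13 not found

Binary search determines that 13 is not in the array after 3 comparisons. The search space was exhausted without finding the target.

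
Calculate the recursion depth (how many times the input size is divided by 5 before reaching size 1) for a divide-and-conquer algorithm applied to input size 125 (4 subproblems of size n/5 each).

For divide and conquer with division factor 5:

Problem sizes at each level:
Level 0: 125
Level 1: 25
Level 2: 5
Level 3: 1

The root is level 0 and the size-1 base case is level 3 (the tree spans levels 0 through 3, i.e. 4 levels counting the root), so the depth is the number of divisions: log_5(125) = 3

The recursion tree depth is log_5(125) = 3. At each level, the problem size is divided by 5, so it takes 3 divisions to reduce to a base case of size 1. The algorithm makes 4 recursive calls at each level.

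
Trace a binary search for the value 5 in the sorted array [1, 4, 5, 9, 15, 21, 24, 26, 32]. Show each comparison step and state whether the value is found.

Binary search for 5 in [1, 4, 5, 9, 15, 21, 24, 26, 32]:

lo=0, hi=8, mid=4, arr[mid]=15 -> 15 > 5, search left half
lo=0, hi=3, mid=1, arr[mid]=4 -> 4 < 5, search right half
lo=2, hi=3, mid=2, arr[mid]=5 -> Found target at index 2!

Binary search finds 5 at index 2 after 3 comparisons. The search repeatedly halves the search space by comparing with the middle element.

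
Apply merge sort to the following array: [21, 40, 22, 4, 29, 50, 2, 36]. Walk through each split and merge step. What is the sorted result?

Merge sort trace:

Split: [21, 40, 22, 4, 29, 50, 2, 36] -> [21, 40, 22, 4] and [29, 50, 2, 36]
  Split: [21, 40, 22, 4] -> [21, 40] and [22, 4]
    Split: [21, 40] -> [21] and [40]
    Merge: [21] + [40] -> [21, 40]
    Split: [22, 4] -> [22] and [4]
    Merge: [22] + [4] -> [4, 22]
  Merge: [21, 40] + [4, 22] -> [4, 21, 22, 40]
  Split: [29, 50, 2, 36] -> [29, 50] and [2, 36]
    Split: [29, 50] -> [29] and [50]
    Merge: [29] + [50] -> [29, 50]
    Split: [2, 36] -> [2] and [36]
    Merge: [2] + [36] -> [2, 36]
  Merge: [29, 50] + [2, 36] -> [2, 29, 36, 50]
Merge: [4, 21, 22, 40] + [2, 29, 36, 50] -> [2, 4, 21, 22, 29, 36, 40, 50]

Final sorted array: [2, 4, 21, 22, 29, 36, 40, 50]

The merge sort proceeds by recursively splitting the array and merging sorted halves.
After all merges, the sorted array is [2, 4, 21, 22, 29, 36, 40, 50].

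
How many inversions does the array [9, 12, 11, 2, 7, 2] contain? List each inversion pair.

Finding inversions in [9, 12, 11, 2, 7, 2]:

(0, 3): arr[0]=9 > arr[3]=2
(0, 4): arr[0]=9 > arr[4]=7
(0, 5): arr[0]=9 > arr[5]=2
(1, 2): arr[1]=12 > arr[2]=11
(1, 3): arr[1]=12 > arr[3]=2
(1, 4): arr[1]=12 > arr[4]=7
(1, 5): arr[1]=12 > arr[5]=2
(2, 3): arr[2]=11 > arr[3]=2
(2, 4): arr[2]=11 > arr[4]=7
(2, 5): arr[2]=11 > arr[5]=2
(4, 5): arr[4]=7 > arr[5]=2

Total inversions: 11

The array has 11 inversion(s): (0,3), (0,4), (0,5), (1,2), (1,3), (1,4), (1,5), (2,3), (2,4), (2,5), (4,5). Each pair (i,j) satisfies i < j and arr[i] > arr[j].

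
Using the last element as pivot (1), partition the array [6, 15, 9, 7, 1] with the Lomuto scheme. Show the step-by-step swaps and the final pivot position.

Lomuto partition with pivot = 1:

Initial array: [6, 15, 9, 7, 1]

arr[0]=6 > 1: no swap
arr[1]=15 > 1: no swap
arr[2]=9 > 1: no swap
arr[3]=7 > 1: no swap

Place pivot at position 0: [1, 15, 9, 7, 6]
Pivot position: 0

After partitioning with pivot 1, the array becomes [1, 15, 9, 7, 6]. The pivot is placed at index 0. All elements to the left of the pivot are <= 1, and all elements to the right are > 1.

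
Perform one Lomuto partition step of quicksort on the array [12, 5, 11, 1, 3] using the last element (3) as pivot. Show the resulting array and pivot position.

Lomuto partition with pivot = 3:

Initial array: [12, 5, 11, 1, 3]

arr[0]=12 > 3: no swap
arr[1]=5 > 3: no swap
arr[2]=11 > 3: no swap
arr[3]=1 <= 3: swap with position 0, array becomes [1, 5, 11, 12, 3]

Place pivot at position 1: [1, 3, 11, 12, 5]
Pivot position: 1

After partitioning with pivot 3, the array becomes [1, 3, 11, 12, 5]. The pivot is placed at index 1. All elements to the left of the pivot are <= 3, and all elements to the right are > 3.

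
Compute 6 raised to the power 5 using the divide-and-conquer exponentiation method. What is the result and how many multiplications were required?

Computing 6^5 by squaring (build up from 6^1; each line after the first costs one multiplication):

6^1 = 6
6^2 = (6^1)^2 = 6^2 = 36
6^4 = (6^2)^2 = 36^2 = 1296
6^5 = 6 * 6^4 = 6 * 1296 = 7776

Result: 7776
Multiplications needed: 3 (3 lines after 6^1)

6^5 = 7776. Using exponentiation by squaring, this requires 3 multiplications. The key idea: if the exponent is even, square the half-power; if odd, multiply by the base once.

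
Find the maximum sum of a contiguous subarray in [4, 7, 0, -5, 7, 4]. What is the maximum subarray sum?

Using Kadane's algorithm on [4, 7, 0, -5, 7, 4]:

Scanning through the array:
Position 1 (value 7): max_ending_here = 11, max_so_far = 11
Position 2 (value 0): max_ending_here = 11, max_so_far = 11
Position 3 (value -5): max_ending_here = 6, max_so_far = 11
Position 4 (value 7): max_ending_here = 13, max_so_far = 13
Position 5 (value 4): max_ending_here = 17, max_so_far = 17

Maximum subarray: [4, 7, 0, -5, 7, 4]
Maximum sum: 17

The maximum subarray is [4, 7, 0, -5, 7, 4] with sum 17. This subarray runs from index 0 to index 5.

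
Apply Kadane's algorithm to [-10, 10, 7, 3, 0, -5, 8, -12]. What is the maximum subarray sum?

Using Kadane's algorithm on [-10, 10, 7, 3, 0, -5, 8, -12]:

Scanning through the array:
Position 1 (value 10): max_ending_here = 10, max_so_far = 10
Position 2 (value 7): max_ending_here = 17, max_so_far = 17
Position 3 (value 3): max_ending_here = 20, max_so_far = 20
Position 4 (value 0): max_ending_here = 20, max_so_far = 20
Position 5 (value -5): max_ending_here = 15, max_so_far = 20
Position 6 (value 8): max_ending_here = 23, max_so_far = 23
Position 7 (value -12): max_ending_here = 11, max_so_far = 23

Maximum subarray: [10, 7, 3, 0, -5, 8]
Maximum sum: 23

The maximum subarray is [10, 7, 3, 0, -5, 8] with sum 23. This subarray runs from index 1 to index 6.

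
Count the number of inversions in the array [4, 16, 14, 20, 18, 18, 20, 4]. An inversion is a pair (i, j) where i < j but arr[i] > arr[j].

Finding inversions in [4, 16, 14, 20, 18, 18, 20, 4]:

(1, 2): arr[1]=16 > arr[2]=14
(1, 7): arr[1]=16 > arr[7]=4
(2, 7): arr[2]=14 > arr[7]=4
(3, 4): arr[3]=20 > arr[4]=18
(3, 5): arr[3]=20 > arr[5]=18
(3, 7): arr[3]=20 > arr[7]=4
(4, 7): arr[4]=18 > arr[7]=4
(5, 7): arr[5]=18 > arr[7]=4
(6, 7): arr[6]=20 > arr[7]=4

Total inversions: 9

The array has 9 inversion(s): (1,2), (1,7), (2,7), (3,4), (3,5), (3,7), (4,7), (5,7), (6,7). Each pair (i,j) satisfies i < j and arr[i] > arr[j].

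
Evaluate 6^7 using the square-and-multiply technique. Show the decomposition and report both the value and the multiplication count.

Computing 6^7 by squaring (build up from 6^1; each line after the first costs one multiplication):

6^1 = 6
6^2 = (6^1)^2 = 6^2 = 36
6^3 = 6 * 6^2 = 6 * 36 = 216
6^6 = (6^3)^2 = 216^2 = 46656
6^7 = 6 * 6^6 = 6 * 46656 = 279936

Result: 279936
Multiplications needed: 4 (4 lines after 6^1)

6^7 = 279936. Using exponentiation by squaring, this requires 4 multiplications. The key idea: if the exponent is even, square the half-power; if odd, multiply by the base once.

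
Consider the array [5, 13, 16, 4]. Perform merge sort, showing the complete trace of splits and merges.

Merge sort trace:

Split: [5, 13, 16, 4] -> [5, 13] and [16, 4]
  Split: [5, 13] -> [5] and [13]
  Merge: [5] + [13] -> [5, 13]
  Split: [16, 4] -> [16] and [4]
  Merge: [16] + [4] -> [4, 16]
Merge: [5, 13] + [4, 16] -> [4, 5, 13, 16]

Final sorted array: [4, 5, 13, 16]

The merge sort proceeds by recursively splitting the array and merging sorted halves.
After all merges, the sorted array is [4, 5, 13, 16].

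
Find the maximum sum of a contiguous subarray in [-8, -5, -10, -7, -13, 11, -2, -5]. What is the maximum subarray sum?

Using Kadane's algorithm on [-8, -5, -10, -7, -13, 11, -2, -5]:

Scanning through the array:
Position 1 (value -5): max_ending_here = -5, max_so_far = -5
Position 2 (value -10): max_ending_here = -10, max_so_far = -5
Position 3 (value -7): max_ending_here = -7, max_so_far = -5
Position 4 (value -13): max_ending_here = -13, max_so_far = -5
Position 5 (value 11): max_ending_here = 11, max_so_far = 11
Position 6 (value -2): max_ending_here = 9, max_so_far = 11
Position 7 (value -5): max_ending_here = 4, max_so_far = 11

Maximum subarray: [11]
Maximum sum: 11

The maximum subarray is [11] with sum 11. This subarray runs from index 5 to index 5.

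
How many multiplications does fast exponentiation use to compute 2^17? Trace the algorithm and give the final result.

Computing 2^17 by squaring (build up from 2^1; each line after the first costs one multiplication):

2^1 = 2
2^2 = (2^1)^2 = 2^2 = 4
2^4 = (2^2)^2 = 4^2 = 16
2^8 = (2^4)^2 = 16^2 = 256
2^16 = (2^8)^2 = 256^2 = 65536
2^17 = 2 * 2^16 = 2 * 65536 = 131072

Result: 131072
Multiplications needed: 5 (5 lines after 2^1)

2^17 = 131072. Using exponentiation by squaring, this requires 5 multiplications. The key idea: if the exponent is even, square the half-power; if odd, multiply by the base once.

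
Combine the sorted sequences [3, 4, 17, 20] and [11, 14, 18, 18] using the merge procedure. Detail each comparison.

Merging process:

Compare 3 vs 11: take 3 from left. Merged: [3]
Compare 4 vs 11: take 4 from left. Merged: [3, 4]
Compare 17 vs 11: take 11 from right. Merged: [3, 4, 11]
Compare 17 vs 14: take 14 from right. Merged: [3, 4, 11, 14]
Compare 17 vs 18: take 17 from left. Merged: [3, 4, 11, 14, 17]
Compare 20 vs 18: take 18 from right. Merged: [3, 4, 11, 14, 17, 18]
Compare 20 vs 18: take 18 from right. Merged: [3, 4, 11, 14, 17, 18, 18]
Append remaining from left: [20]. Merged: [3, 4, 11, 14, 17, 18, 18, 20]

Final merged array: [3, 4, 11, 14, 17, 18, 18, 20]
Total comparisons: 7

The merged array is [3, 4, 11, 14, 17, 18, 18, 20], requiring 7 comparisons. The merge step runs in O(n) time where n is the total number of elements.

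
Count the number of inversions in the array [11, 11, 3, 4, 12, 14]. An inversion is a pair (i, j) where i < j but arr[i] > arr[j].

Finding inversions in [11, 11, 3, 4, 12, 14]:

(0, 2): arr[0]=11 > arr[2]=3
(0, 3): arr[0]=11 > arr[3]=4
(1, 2): arr[1]=11 > arr[2]=3
(1, 3): arr[1]=11 > arr[3]=4

Total inversions: 4

The array has 4 inversion(s): (0,2), (0,3), (1,2), (1,3). Each pair (i,j) satisfies i < j and arr[i] > arr[j].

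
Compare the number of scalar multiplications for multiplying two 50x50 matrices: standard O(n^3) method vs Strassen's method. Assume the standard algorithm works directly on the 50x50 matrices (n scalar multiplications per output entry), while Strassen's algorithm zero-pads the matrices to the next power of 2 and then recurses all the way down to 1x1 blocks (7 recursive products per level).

Matrix multiplication for 50x50 matrices:

Strassen's algorithm requires power-of-2 dimensions. Pad 50x50 to 64x64 (next power of 2).

Standard algorithm: 50^3 = 125000 multiplications
Strassen's algorithm: 7^(log2(64)) = 7^6 = 117649 multiplications
Savings: 125000 - 117649 = 7351 multiplications

Standard: 125000 multiplications (50^3). Strassen: 117649 multiplications (7^6, after padding to 64x64). Strassen reduces 8 recursive multiplications to 7 at each level.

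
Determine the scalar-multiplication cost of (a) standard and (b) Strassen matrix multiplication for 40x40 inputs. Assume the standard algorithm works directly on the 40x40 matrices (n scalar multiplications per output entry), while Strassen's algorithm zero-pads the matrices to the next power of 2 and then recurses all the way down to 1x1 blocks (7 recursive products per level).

Matrix multiplication for 40x40 matrices:

Strassen's algorithm requires power-of-2 dimensions. Pad 40x40 to 64x64 (next power of 2).

Standard algorithm: 40^3 = 64000 multiplications
Strassen's algorithm: 7^(log2(64)) = 7^6 = 117649 multiplications
Difference: 64000 - 117649 = -53649 (Strassen uses MORE here due to padding overhead — for small or just-over-power-of-2 n, padding can outweigh the per-level savings)

Standard: 64000 multiplications (40^3). Strassen: 117649 multiplications (7^6, after padding to 64x64). Strassen reduces 8 recursive multiplications to 7 at each level.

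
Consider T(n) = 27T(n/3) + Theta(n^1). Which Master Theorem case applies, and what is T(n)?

Master Theorem for T(n) = 27T(n/3) + O(n^1):

a = 27, b = 3, c = 1
log_b(a) = log_3(27) = 3.0000

Case 1: c = 1 < log_3(27) = 3.0000
T(n) = O(n^(log_3 27)) = O(n^3)

For T(n) = 27T(n/3) + O(n^1): log_3(27) = 3.0000. This is Case 1 of the Master Theorem (c < log_b(a), work dominated by leaves), giving O(n^3).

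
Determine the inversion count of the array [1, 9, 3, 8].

Finding inversions in [1, 9, 3, 8]:

(1, 2): arr[1]=9 > arr[2]=3
(1, 3): arr[1]=9 > arr[3]=8

Total inversions: 2

The array has 2 inversion(s): (1,2), (1,3). Each pair (i,j) satisfies i < j and arr[i] > arr[j].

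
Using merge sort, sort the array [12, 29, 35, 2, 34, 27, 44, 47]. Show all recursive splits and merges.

Merge sort trace:

Split: [12, 29, 35, 2, 34, 27, 44, 47] -> [12, 29, 35, 2] and [34, 27, 44, 47]
  Split: [12, 29, 35, 2] -> [12, 29] and [35, 2]
    Split: [12, 29] -> [12] and [29]
    Merge: [12] + [29] -> [12, 29]
    Split: [35, 2] -> [35] and [2]
    Merge: [35] + [2] -> [2, 35]
  Merge: [12, 29] + [2, 35] -> [2, 12, 29, 35]
  Split: [34, 27, 44, 47] -> [34, 27] and [44, 47]
    Split: [34, 27] -> [34] and [27]
    Merge: [34] + [27] -> [27, 34]
    Split: [44, 47] -> [44] and [47]
    Merge: [44] + [47] -> [44, 47]
  Merge: [27, 34] + [44, 47] -> [27, 34, 44, 47]
Merge: [2, 12, 29, 35] + [27, 34, 44, 47] -> [2, 12, 27, 29, 34, 35, 44, 47]

Final sorted array: [2, 12, 27, 29, 34, 35, 44, 47]

The merge sort proceeds by recursively splitting the array and merging sorted halves.
After all merges, the sorted array is [2, 12, 27, 29, 34, 35, 44, 47].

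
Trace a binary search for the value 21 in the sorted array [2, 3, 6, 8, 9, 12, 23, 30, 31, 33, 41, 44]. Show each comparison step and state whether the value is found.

Binary search for 21 in [2, 3, 6, 8, 9, 12, 23, 30, 31, 33, 41, 44]:

lo=0, hi=11, mid=5, arr[mid]=12 -> 12 < 21, search right half
lo=6, hi=11, mid=8, arr[mid]=31 -> 31 > 21, search left half
lo=6, hi=7, mid=6, arr[mid]=23 -> 23 > 21, search left half
lo=6 > hi=5, target 21 not found

Binary search determines that 21 is not in the array after 3 comparisons. The search space was exhausted without finding the target.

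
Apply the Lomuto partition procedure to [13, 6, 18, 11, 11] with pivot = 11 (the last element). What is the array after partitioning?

Lomuto partition with pivot = 11:

Initial array: [13, 6, 18, 11, 11]

arr[0]=13 > 11: no swap
arr[1]=6 <= 11: swap with position 0, array becomes [6, 13, 18, 11, 11]
arr[2]=18 > 11: no swap
arr[3]=11 <= 11: swap with position 1, array becomes [6, 11, 18, 13, 11]

Place pivot at position 2: [6, 11, 11, 13, 18]
Pivot position: 2

After partitioning with pivot 11, the array becomes [6, 11, 11, 13, 18]. The pivot is placed at index 2. All elements to the left of the pivot are <= 11, and all elements to the right are > 11.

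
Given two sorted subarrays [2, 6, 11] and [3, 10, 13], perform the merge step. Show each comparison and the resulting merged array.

Merging process:

Compare 2 vs 3: take 2 from left. Merged: [2]
Compare 6 vs 3: take 3 from right. Merged: [2, 3]
Compare 6 vs 10: take 6 from left. Merged: [2, 3, 6]
Compare 11 vs 10: take 10 from right. Merged: [2, 3, 6, 10]
Compare 11 vs 13: take 11 from left. Merged: [2, 3, 6, 10, 11]
Append remaining from right: [13]. Merged: [2, 3, 6, 10, 11, 13]

Final merged array: [2, 3, 6, 10, 11, 13]
Total comparisons: 5

The merged array is [2, 3, 6, 10, 11, 13], requiring 5 comparisons. The merge step runs in O(n) time where n is the total number of elements.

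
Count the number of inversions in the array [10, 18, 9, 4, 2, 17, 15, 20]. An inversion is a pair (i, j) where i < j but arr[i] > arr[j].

Finding inversions in [10, 18, 9, 4, 2, 17, 15, 20]:

(0, 2): arr[0]=10 > arr[2]=9
(0, 3): arr[0]=10 > arr[3]=4
(0, 4): arr[0]=10 > arr[4]=2
(1, 2): arr[1]=18 > arr[2]=9
(1, 3): arr[1]=18 > arr[3]=4
(1, 4): arr[1]=18 > arr[4]=2
(1, 5): arr[1]=18 > arr[5]=17
(1, 6): arr[1]=18 > arr[6]=15
(2, 3): arr[2]=9 > arr[3]=4
(2, 4): arr[2]=9 > arr[4]=2
(3, 4): arr[3]=4 > arr[4]=2
(5, 6): arr[5]=17 > arr[6]=15

Total inversions: 12

The array has 12 inversion(s): (0,2), (0,3), (0,4), (1,2), (1,3), (1,4), (1,5), (1,6), (2,3), (2,4), (3,4), (5,6). Each pair (i,j) satisfies i < j and arr[i] > arr[j].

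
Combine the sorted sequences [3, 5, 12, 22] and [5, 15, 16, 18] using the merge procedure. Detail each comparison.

Merging process:

Compare 3 vs 5: take 3 from left. Merged: [3]
Compare 5 vs 5: take 5 from left. Merged: [3, 5]
Compare 12 vs 5: take 5 from right. Merged: [3, 5, 5]
Compare 12 vs 15: take 12 from left. Merged: [3, 5, 5, 12]
Compare 22 vs 15: take 15 from right. Merged: [3, 5, 5, 12, 15]
Compare 22 vs 16: take 16 from right. Merged: [3, 5, 5, 12, 15, 16]
Compare 22 vs 18: take 18 from right. Merged: [3, 5, 5, 12, 15, 16, 18]
Append remaining from left: [22]. Merged: [3, 5, 5, 12, 15, 16, 18, 22]

Final merged array: [3, 5, 5, 12, 15, 16, 18, 22]
Total comparisons: 7

The merged array is [3, 5, 5, 12, 15, 16, 18, 22], requiring 7 comparisons. The merge step runs in O(n) time where n is the total number of elements.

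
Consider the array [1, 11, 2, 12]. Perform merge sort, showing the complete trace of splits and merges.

Merge sort trace:

Split: [1, 11, 2, 12] -> [1, 11] and [2, 12]
  Split: [1, 11] -> [1] and [11]
  Merge: [1] + [11] -> [1, 11]
  Split: [2, 12] -> [2] and [12]
  Merge: [2] + [12] -> [2, 12]
Merge: [1, 11] + [2, 12] -> [1, 2, 11, 12]

Final sorted array: [1, 2, 11, 12]

The merge sort proceeds by recursively splitting the array and merging sorted halves.
After all merges, the sorted array is [1, 2, 11, 12].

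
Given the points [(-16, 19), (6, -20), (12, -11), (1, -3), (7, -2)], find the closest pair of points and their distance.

Computing all pairwise distances among 5 points:

d((-16, 19), (6, -20)) = 44.7772
d((-16, 19), (12, -11)) = 41.0366
d((-16, 19), (1, -3)) = 27.8029
d((-16, 19), (7, -2)) = 31.1448
d((6, -20), (12, -11)) = 10.8167
d((6, -20), (1, -3)) = 17.72
d((6, -20), (7, -2)) = 18.0278
d((12, -11), (1, -3)) = 13.6015
d((12, -11), (7, -2)) = 10.2956
d((1, -3), (7, -2)) = 6.0828 <-- minimum

Closest pair: (1, -3) and (7, -2) with distance 6.0828

The closest pair is (1, -3) and (7, -2) with Euclidean distance 6.0828. For 5 points, brute-force pairwise comparison is shown above. For large n, the divide-and-conquer algorithm (sort by x, recurse on halves, check the dividing strip) achieves O(n log n).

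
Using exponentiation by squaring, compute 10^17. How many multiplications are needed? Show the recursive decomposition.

Computing 10^17 by squaring (build up from 10^1; each line after the first costs one multiplication):

10^1 = 10
10^2 = (10^1)^2 = 10^2 = 100
10^4 = (10^2)^2 = 100^2 = 10000
10^8 = (10^4)^2 = 10000^2 = 100000000
10^16 = (10^8)^2 = 100000000^2 = 10000000000000000
10^17 = 10 * 10^16 = 10 * 10000000000000000 = 100000000000000000

Result: 100000000000000000
Multiplications needed: 5 (5 lines after 10^1)

10^17 = 100000000000000000. Using exponentiation by squaring, this requires 5 multiplications. The key idea: if the exponent is even, square the half-power; if odd, multiply by the base once.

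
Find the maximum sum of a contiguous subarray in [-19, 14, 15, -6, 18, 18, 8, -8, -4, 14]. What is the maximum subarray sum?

Using Kadane's algorithm on [-19, 14, 15, -6, 18, 18, 8, -8, -4, 14]:

Scanning through the array:
Position 1 (value 14): max_ending_here = 14, max_so_far = 14
Position 2 (value 15): max_ending_here = 29, max_so_far = 29
Position 3 (value -6): max_ending_here = 23, max_so_far = 29
Position 4 (value 18): max_ending_here = 41, max_so_far = 41
Position 5 (value 18): max_ending_here = 59, max_so_far = 59
Position 6 (value 8): max_ending_here = 67, max_so_far = 67
Position 7 (value -8): max_ending_here = 59, max_so_far = 67
Position 8 (value -4): max_ending_here = 55, max_so_far = 67
Position 9 (value 14): max_ending_here = 69, max_so_far = 69

Maximum subarray: [14, 15, -6, 18, 18, 8, -8, -4, 14]
Maximum sum: 69

The maximum subarray is [14, 15, -6, 18, 18, 8, -8, -4, 14] with sum 69. This subarray runs from index 1 to index 9.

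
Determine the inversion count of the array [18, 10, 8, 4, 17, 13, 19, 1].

Finding inversions in [18, 10, 8, 4, 17, 13, 19, 1]:

(0, 1): arr[0]=18 > arr[1]=10
(0, 2): arr[0]=18 > arr[2]=8
(0, 3): arr[0]=18 > arr[3]=4
(0, 4): arr[0]=18 > arr[4]=17
(0, 5): arr[0]=18 > arr[5]=13
(0, 7): arr[0]=18 > arr[7]=1
(1, 2): arr[1]=10 > arr[2]=8
(1, 3): arr[1]=10 > arr[3]=4
(1, 7): arr[1]=10 > arr[7]=1
(2, 3): arr[2]=8 > arr[3]=4
(2, 7): arr[2]=8 > arr[7]=1
(3, 7): arr[3]=4 > arr[7]=1
(4, 5): arr[4]=17 > arr[5]=13
(4, 7): arr[4]=17 > arr[7]=1
(5, 7): arr[5]=13 > arr[7]=1
(6, 7): arr[6]=19 > arr[7]=1

Total inversions: 16

The array has 16 inversion(s): (0,1), (0,2), (0,3), (0,4), (0,5), (0,7), (1,2), (1,3), (1,7), (2,3), (2,7), (3,7), (4,5), (4,7), (5,7), (6,7). Each pair (i,j) satisfies i < j and arr[i] > arr[j].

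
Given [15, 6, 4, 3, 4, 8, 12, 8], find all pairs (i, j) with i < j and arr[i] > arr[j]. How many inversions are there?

Finding inversions in [15, 6, 4, 3, 4, 8, 12, 8]:

(0, 1): arr[0]=15 > arr[1]=6
(0, 2): arr[0]=15 > arr[2]=4
(0, 3): arr[0]=15 > arr[3]=3
(0, 4): arr[0]=15 > arr[4]=4
(0, 5): arr[0]=15 > arr[5]=8
(0, 6): arr[0]=15 > arr[6]=12
(0, 7): arr[0]=15 > arr[7]=8
(1, 2): arr[1]=6 > arr[2]=4
(1, 3): arr[1]=6 > arr[3]=3
(1, 4): arr[1]=6 > arr[4]=4
(2, 3): arr[2]=4 > arr[3]=3
(6, 7): arr[6]=12 > arr[7]=8

Total inversions: 12

The array has 12 inversion(s): (0,1), (0,2), (0,3), (0,4), (0,5), (0,6), (0,7), (1,2), (1,3), (1,4), (2,3), (6,7). Each pair (i,j) satisfies i < j and arr[i] > arr[j].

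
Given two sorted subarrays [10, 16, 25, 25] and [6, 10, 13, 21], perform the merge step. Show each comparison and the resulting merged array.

Merging process:

Compare 10 vs 6: take 6 from right. Merged: [6]
Compare 10 vs 10: take 10 from left. Merged: [6, 10]
Compare 16 vs 10: take 10 from right. Merged: [6, 10, 10]
Compare 16 vs 13: take 13 from right. Merged: [6, 10, 10, 13]
Compare 16 vs 21: take 16 from left. Merged: [6, 10, 10, 13, 16]
Compare 25 vs 21: take 21 from right. Merged: [6, 10, 10, 13, 16, 21]
Append remaining from left: [25, 25]. Merged: [6, 10, 10, 13, 16, 21, 25, 25]

Final merged array: [6, 10, 10, 13, 16, 21, 25, 25]
Total comparisons: 6

The merged array is [6, 10, 10, 13, 16, 21, 25, 25], requiring 6 comparisons. The merge step runs in O(n) time where n is the total number of elements.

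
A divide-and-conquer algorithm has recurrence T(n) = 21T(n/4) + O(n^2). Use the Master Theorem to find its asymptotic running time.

Master Theorem for T(n) = 21T(n/4) + O(n^2):

a = 21, b = 4, c = 2
log_b(a) = log_4(21) = 2.1962

Case 1: c = 2 < log_4(21) = 2.1962
T(n) = O(n^(log_4 21))

For T(n) = 21T(n/4) + O(n^2): log_4(21) = 2.1962. This is Case 1 of the Master Theorem (c < log_b(a), work dominated by leaves), giving O(n^(log_4 21)).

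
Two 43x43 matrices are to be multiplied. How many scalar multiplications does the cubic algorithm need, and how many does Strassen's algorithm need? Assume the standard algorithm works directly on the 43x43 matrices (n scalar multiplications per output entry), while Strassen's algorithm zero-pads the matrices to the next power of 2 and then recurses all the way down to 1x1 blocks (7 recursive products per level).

Matrix multiplication for 43x43 matrices:

Strassen's algorithm requires power-of-2 dimensions. Pad 43x43 to 64x64 (next power of 2).

Standard algorithm: 43^3 = 79507 multiplications
Strassen's algorithm: 7^(log2(64)) = 7^6 = 117649 multiplications
Difference: 79507 - 117649 = -38142 (Strassen uses MORE here due to padding overhead — for small or just-over-power-of-2 n, padding can outweigh the per-level savings)

Standard: 79507 multiplications (43^3). Strassen: 117649 multiplications (7^6, after padding to 64x64). Strassen reduces 8 recursive multiplications to 7 at each level.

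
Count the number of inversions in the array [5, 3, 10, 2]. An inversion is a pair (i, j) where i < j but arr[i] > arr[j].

Finding inversions in [5, 3, 10, 2]:

(0, 1): arr[0]=5 > arr[1]=3
(0, 3): arr[0]=5 > arr[3]=2
(1, 3): arr[1]=3 > arr[3]=2
(2, 3): arr[2]=10 > arr[3]=2

Total inversions: 4

The array has 4 inversion(s): (0,1), (0,3), (1,3), (2,3). Each pair (i,j) satisfies i < j and arr[i] > arr[j].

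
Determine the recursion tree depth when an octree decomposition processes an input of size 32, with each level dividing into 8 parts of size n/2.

For divide and conquer with division factor 2:

Problem sizes at each level:
Level 0: 32
Level 1: 16
Level 2: 8
Level 3: 4
Level 4: 2
Level 5: 1

The root is level 0 and the size-1 base case is level 5 (the tree spans levels 0 through 5, i.e. 6 levels counting the root), so the depth is the number of divisions: log_2(32) = 5

The recursion tree depth is log_2(32) = 5. At each level, the problem size is divided by 2, so it takes 5 divisions to reduce to a base case of size 1. The algorithm makes 8 recursive calls at each level.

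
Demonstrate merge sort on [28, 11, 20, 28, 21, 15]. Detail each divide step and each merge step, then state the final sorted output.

Merge sort trace:

Split: [28, 11, 20, 28, 21, 15] -> [28, 11, 20] and [28, 21, 15]
  Split: [28, 11, 20] -> [28] and [11, 20]
    Split: [11, 20] -> [11] and [20]
    Merge: [11] + [20] -> [11, 20]
  Merge: [28] + [11, 20] -> [11, 20, 28]
  Split: [28, 21, 15] -> [28] and [21, 15]
    Split: [21, 15] -> [21] and [15]
    Merge: [21] + [15] -> [15, 21]
  Merge: [28] + [15, 21] -> [15, 21, 28]
Merge: [11, 20, 28] + [15, 21, 28] -> [11, 15, 20, 21, 28, 28]

Final sorted array: [11, 15, 20, 21, 28, 28]

The merge sort proceeds by recursively splitting the array and merging sorted halves.
After all merges, the sorted array is [11, 15, 20, 21, 28, 28].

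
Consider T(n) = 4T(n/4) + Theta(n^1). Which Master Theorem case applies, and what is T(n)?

Master Theorem for T(n) = 4T(n/4) + O(n^1):

a = 4, b = 4, c = 1
log_b(a) = log_4(4) = 1.0000

Case 2: c = 1 = log_4(4) = 1.0000
T(n) = O(n^1 log n) = O(n log n)

For T(n) = 4T(n/4) + O(n^1): log_4(4) = 1.0000. This is Case 2 of the Master Theorem (c = log_b(a), equal work at all levels), giving O(n log n).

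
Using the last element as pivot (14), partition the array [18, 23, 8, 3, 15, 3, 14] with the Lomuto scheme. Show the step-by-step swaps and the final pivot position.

Lomuto partition with pivot = 14:

Initial array: [18, 23, 8, 3, 15, 3, 14]

arr[0]=18 > 14: no swap
arr[1]=23 > 14: no swap
arr[2]=8 <= 14: swap with position 0, array becomes [8, 23, 18, 3, 15, 3, 14]
arr[3]=3 <= 14: swap with position 1, array becomes [8, 3, 18, 23, 15, 3, 14]
arr[4]=15 > 14: no swap
arr[5]=3 <= 14: swap with position 2, array becomes [8, 3, 3, 23, 15, 18, 14]

Place pivot at position 3: [8, 3, 3, 14, 15, 18, 23]
Pivot position: 3

After partitioning with pivot 14, the array becomes [8, 3, 3, 14, 15, 18, 23]. The pivot is placed at index 3. All elements to the left of the pivot are <= 14, and all elements to the right are > 14.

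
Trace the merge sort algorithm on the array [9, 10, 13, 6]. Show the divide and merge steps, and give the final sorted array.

Merge sort trace:

Split: [9, 10, 13, 6] -> [9, 10] and [13, 6]
  Split: [9, 10] -> [9] and [10]
  Merge: [9] + [10] -> [9, 10]
  Split: [13, 6] -> [13] and [6]
  Merge: [13] + [6] -> [6, 13]
Merge: [9, 10] + [6, 13] -> [6, 9, 10, 13]

Final sorted array: [6, 9, 10, 13]

The merge sort proceeds by recursively splitting the array and merging sorted halves.
After all merges, the sorted array is [6, 9, 10, 13].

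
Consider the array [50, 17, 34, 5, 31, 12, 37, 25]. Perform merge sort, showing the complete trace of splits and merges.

Merge sort trace:

Split: [50, 17, 34, 5, 31, 12, 37, 25] -> [50, 17, 34, 5] and [31, 12, 37, 25]
  Split: [50, 17, 34, 5] -> [50, 17] and [34, 5]
    Split: [50, 17] -> [50] and [17]
    Merge: [50] + [17] -> [17, 50]
    Split: [34, 5] -> [34] and [5]
    Merge: [34] + [5] -> [5, 34]
  Merge: [17, 50] + [5, 34] -> [5, 17, 34, 50]
  Split: [31, 12, 37, 25] -> [31, 12] and [37, 25]
    Split: [31, 12] -> [31] and [12]
    Merge: [31] + [12] -> [12, 31]
    Split: [37, 25] -> [37] and [25]
    Merge: [37] + [25] -> [25, 37]
  Merge: [12, 31] + [25, 37] -> [12, 25, 31, 37]
Merge: [5, 17, 34, 50] + [12, 25, 31, 37] -> [5, 12, 17, 25, 31, 34, 37, 50]

Final sorted array: [5, 12, 17, 25, 31, 34, 37, 50]

The merge sort proceeds by recursively splitting the array and merging sorted halves.
After all merges, the sorted array is [5, 12, 17, 25, 31, 34, 37, 50].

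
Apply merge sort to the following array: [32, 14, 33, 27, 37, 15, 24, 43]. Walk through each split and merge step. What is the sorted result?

Merge sort trace:

Split: [32, 14, 33, 27, 37, 15, 24, 43] -> [32, 14, 33, 27] and [37, 15, 24, 43]
  Split: [32, 14, 33, 27] -> [32, 14] and [33, 27]
    Split: [32, 14] -> [32] and [14]
    Merge: [32] + [14] -> [14, 32]
    Split: [33, 27] -> [33] and [27]
    Merge: [33] + [27] -> [27, 33]
  Merge: [14, 32] + [27, 33] -> [14, 27, 32, 33]
  Split: [37, 15, 24, 43] -> [37, 15] and [24, 43]
    Split: [37, 15] -> [37] and [15]
    Merge: [37] + [15] -> [15, 37]
    Split: [24, 43] -> [24] and [43]
    Merge: [24] + [43] -> [24, 43]
  Merge: [15, 37] + [24, 43] -> [15, 24, 37, 43]
Merge: [14, 27, 32, 33] + [15, 24, 37, 43] -> [14, 15, 24, 27, 32, 33, 37, 43]

Final sorted array: [14, 15, 24, 27, 32, 33, 37, 43]

The merge sort proceeds by recursively splitting the array and merging sorted halves.
After all merges, the sorted array is [14, 15, 24, 27, 32, 33, 37, 43].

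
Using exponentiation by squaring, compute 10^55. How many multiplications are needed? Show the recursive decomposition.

Computing 10^55 by squaring (build up from 10^1; each line after the first costs one multiplication):

10^1 = 10
10^2 = (10^1)^2 = 10^2 = 100
10^3 = 10 * 10^2 = 10 * 100 = 1000
10^6 = (10^3)^2 = 1000^2 = 1000000
10^12 = (10^6)^2 = 1000000^2 = 1000000000000
10^13 = 10 * 10^12 = 10 * 1000000000000 = 10000000000000
10^26 = (10^13)^2 = 10000000000000^2 = 100000000000000000000000000
10^27 = 10 * 10^26 = 10 * 100000000000000000000000000 = 1000000000000000000000000000
10^54 = (10^27)^2 = 1000000000000000000000000000^2 = 1000000000000000000000000000000000000000000000000000000
10^55 = 10 * 10^54 = 10 * 1000000000000000000000000000000000000000000000000000000 = 10000000000000000000000000000000000000000000000000000000

Result: 10000000000000000000000000000000000000000000000000000000
Multiplications needed: 9 (9 lines after 10^1)

10^55 = 10000000000000000000000000000000000000000000000000000000. Using exponentiation by squaring, this requires 9 multiplications. The key idea: if the exponent is even, square the half-power; if odd, multiply by the base once.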